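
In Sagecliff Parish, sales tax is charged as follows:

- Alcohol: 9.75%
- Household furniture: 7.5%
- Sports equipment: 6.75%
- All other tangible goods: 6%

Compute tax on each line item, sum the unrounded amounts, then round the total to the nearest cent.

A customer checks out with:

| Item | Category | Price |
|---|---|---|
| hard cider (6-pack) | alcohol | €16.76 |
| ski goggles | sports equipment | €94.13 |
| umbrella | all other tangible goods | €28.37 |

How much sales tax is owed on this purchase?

€9.69

Hard cider (6-pack) €16.76: alcohol → 9.75% → €1.6341
Ski goggles €94.13: sports equipment → 6.75% → €6.353775
Umbrella €28.37: all other tangible goods → 6% → €1.7022
Unrounded tax sum = €9.690075 → €9.69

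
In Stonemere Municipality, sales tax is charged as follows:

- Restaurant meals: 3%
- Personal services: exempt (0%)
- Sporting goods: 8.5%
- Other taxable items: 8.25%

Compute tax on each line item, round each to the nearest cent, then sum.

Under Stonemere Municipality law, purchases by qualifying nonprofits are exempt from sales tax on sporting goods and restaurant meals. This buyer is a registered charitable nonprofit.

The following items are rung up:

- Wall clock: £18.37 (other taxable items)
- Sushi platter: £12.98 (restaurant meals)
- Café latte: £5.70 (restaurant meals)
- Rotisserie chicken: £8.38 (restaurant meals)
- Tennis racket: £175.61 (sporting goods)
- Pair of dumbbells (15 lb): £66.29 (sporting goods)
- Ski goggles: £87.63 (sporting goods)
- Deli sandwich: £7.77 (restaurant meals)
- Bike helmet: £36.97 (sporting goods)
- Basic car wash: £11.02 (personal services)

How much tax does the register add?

£1.52

Wall clock £18.37: other taxable items → 8.25% → £1.52
Sushi platter £12.98: restaurant meals, buyer-exempt → 0% → £0.00
Café latte £5.70: restaurant meals, buyer-exempt → 0% → £0.00
Rotisserie chicken £8.38: restaurant meals, buyer-exempt → 0% → £0.00
Tennis racket £175.61: sporting goods, buyer-exempt → 0% → £0.00
Pair of dumbbells (15 lb) £66.29: sporting goods, buyer-exempt → 0% → £0.00
Ski goggles £87.63: sporting goods, buyer-exempt → 0% → £0.00
Deli sandwich £7.77: restaurant meals, buyer-exempt → 0% → £0.00
Bike helmet £36.97: sporting goods, buyer-exempt → 0% → £0.00
Basic car wash £11.02: personal services → 0% → £0.00
Total tax = £1.52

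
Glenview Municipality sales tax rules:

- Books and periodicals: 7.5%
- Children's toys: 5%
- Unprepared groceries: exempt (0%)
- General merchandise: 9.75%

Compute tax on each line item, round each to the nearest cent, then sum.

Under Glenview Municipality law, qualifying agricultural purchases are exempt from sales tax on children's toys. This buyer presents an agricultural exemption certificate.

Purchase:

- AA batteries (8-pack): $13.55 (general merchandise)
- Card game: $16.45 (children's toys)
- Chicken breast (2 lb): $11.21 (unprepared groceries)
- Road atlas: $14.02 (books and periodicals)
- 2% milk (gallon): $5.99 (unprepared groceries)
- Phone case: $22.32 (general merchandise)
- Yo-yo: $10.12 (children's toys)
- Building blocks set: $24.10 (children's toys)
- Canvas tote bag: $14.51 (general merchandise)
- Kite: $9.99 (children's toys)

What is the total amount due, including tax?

$148.22

AA batteries (8-pack) $13.55: general merchandise → 9.75% → $1.32
Card game $16.45: children's toys, buyer-exempt → 0% → $0.00
Chicken breast (2 lb) $11.21: unprepared groceries → 0% → $0.00
Road atlas $14.02: books and periodicals → 7.5% → $1.05
2% milk (gallon) $5.99: unprepared groceries → 0% → $0.00
Phone case $22.32: general merchandise → 9.75% → $2.18
Yo-yo $10.12: children's toys, buyer-exempt → 0% → $0.00
Building blocks set $24.10: children's toys, buyer-exempt → 0% → $0.00
Canvas tote bag $14.51: general merchandise → 9.75% → $1.41
Kite $9.99: children's toys, buyer-exempt → 0% → $0.00
Subtotal = $142.26; tax = $5.96; total due = $148.22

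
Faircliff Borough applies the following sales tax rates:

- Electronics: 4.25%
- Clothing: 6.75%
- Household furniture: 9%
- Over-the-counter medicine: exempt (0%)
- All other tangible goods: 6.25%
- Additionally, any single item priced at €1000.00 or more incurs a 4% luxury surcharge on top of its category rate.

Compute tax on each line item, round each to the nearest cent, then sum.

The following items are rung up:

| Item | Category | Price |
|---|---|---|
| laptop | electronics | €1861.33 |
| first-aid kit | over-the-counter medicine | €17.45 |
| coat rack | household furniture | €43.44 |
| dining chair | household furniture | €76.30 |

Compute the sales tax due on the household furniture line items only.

Coat rack €43.44: household furniture → 9% → €3.91
Dining chair €76.30: household furniture → 9% → €6.87
Tax on household furniture = €3.91 + €6.87 = €10.78

€10.78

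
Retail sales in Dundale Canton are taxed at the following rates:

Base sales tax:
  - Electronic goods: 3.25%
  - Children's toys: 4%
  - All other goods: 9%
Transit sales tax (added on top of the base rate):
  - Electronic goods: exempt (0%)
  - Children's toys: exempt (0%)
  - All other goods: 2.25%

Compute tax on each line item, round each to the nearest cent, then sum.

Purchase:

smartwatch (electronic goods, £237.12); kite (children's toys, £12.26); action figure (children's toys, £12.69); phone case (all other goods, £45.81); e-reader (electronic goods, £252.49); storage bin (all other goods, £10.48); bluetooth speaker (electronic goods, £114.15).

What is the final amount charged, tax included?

£711.96

Smartwatch £237.12: electronic goods → 3.25% + 0% transit = 3.25% → £7.71
Kite £12.26: children's toys → 4% + 0% transit = 4% → £0.49
Action figure £12.69: children's toys → 4% + 0% transit = 4% → £0.51
Phone case £45.81: all other goods → 9% + 2.25% transit = 11.25% → £5.15
E-reader £252.49: electronic goods → 3.25% + 0% transit = 3.25% → £8.21
Storage bin £10.48: all other goods → 9% + 2.25% transit = 11.25% → £1.18
Bluetooth speaker £114.15: electronic goods → 3.25% + 0% transit = 3.25% → £3.71
Subtotal = £685.00; tax = £26.96; total due = £711.96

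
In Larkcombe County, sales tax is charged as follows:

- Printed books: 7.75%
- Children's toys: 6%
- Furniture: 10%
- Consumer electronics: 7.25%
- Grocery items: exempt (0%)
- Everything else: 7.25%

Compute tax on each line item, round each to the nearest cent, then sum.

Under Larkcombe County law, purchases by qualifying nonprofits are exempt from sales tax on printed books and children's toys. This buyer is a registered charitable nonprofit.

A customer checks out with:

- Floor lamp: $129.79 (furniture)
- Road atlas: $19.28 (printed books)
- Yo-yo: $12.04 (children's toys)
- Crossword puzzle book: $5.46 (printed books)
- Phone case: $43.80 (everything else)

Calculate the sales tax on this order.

Floor lamp $129.79: furniture → 10% → $12.98
Road atlas $19.28: printed books, buyer-exempt → 0% → $0.00
Yo-yo $12.04: children's toys, buyer-exempt → 0% → $0.00
Crossword puzzle book $5.46: printed books, buyer-exempt → 0% → $0.00
Phone case $43.80: everything else → 7.25% → $3.18
Total tax = $12.98 + $3.18 = $16.16

$16.16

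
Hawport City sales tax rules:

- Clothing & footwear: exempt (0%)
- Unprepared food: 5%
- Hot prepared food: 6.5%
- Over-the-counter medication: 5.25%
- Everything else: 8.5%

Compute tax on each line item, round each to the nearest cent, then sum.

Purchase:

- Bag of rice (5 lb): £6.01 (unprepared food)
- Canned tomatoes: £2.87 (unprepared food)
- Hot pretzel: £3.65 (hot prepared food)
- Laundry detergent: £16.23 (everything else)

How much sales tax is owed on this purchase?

Bag of rice (5 lb) £6.01: unprepared food → 5% → £0.30
Canned tomatoes £2.87: unprepared food → 5% → £0.14
Hot pretzel £3.65: hot prepared food → 6.5% → £0.24
Laundry detergent £16.23: everything else → 8.5% → £1.38
Total tax = £0.30 + £0.14 + £0.24 + £1.38 = £2.06

£2.06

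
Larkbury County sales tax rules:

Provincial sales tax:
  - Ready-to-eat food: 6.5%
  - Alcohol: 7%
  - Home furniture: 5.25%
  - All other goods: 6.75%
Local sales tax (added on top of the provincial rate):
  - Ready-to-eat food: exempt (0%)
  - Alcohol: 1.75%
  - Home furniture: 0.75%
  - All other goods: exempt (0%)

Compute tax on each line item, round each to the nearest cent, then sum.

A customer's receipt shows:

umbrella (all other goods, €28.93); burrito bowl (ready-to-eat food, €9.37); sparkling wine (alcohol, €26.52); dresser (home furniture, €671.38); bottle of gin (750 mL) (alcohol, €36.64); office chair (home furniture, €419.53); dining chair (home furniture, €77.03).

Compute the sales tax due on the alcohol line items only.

Sparkling wine €26.52: alcohol → 7% + 1.75% local = 8.75% → €2.32
Bottle of gin (750 mL) €36.64: alcohol → 7% + 1.75% local = 8.75% → €3.21
Tax on alcohol = €2.32 + €3.21 = €5.53

€5.53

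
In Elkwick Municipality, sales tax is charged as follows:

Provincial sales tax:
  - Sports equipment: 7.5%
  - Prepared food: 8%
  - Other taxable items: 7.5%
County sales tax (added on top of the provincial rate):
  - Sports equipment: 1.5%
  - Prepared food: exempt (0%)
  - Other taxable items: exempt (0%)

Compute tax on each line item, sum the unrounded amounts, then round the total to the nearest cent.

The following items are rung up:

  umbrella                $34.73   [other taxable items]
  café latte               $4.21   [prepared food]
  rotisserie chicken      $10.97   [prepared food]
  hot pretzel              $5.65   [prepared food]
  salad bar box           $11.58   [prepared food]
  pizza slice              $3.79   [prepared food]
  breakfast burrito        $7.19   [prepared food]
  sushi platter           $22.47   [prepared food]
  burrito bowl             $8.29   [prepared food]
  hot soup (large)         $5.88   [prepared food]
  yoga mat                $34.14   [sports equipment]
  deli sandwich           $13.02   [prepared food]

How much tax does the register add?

$13.12

Umbrella $34.73: other taxable items → 7.5% + 0% county = 7.5% → $2.60475
Café latte $4.21: prepared food → 8% + 0% county = 8% → $0.3368
Rotisserie chicken $10.97: prepared food → 8% + 0% county = 8% → $0.8776
Hot pretzel $5.65: prepared food → 8% + 0% county = 8% → $0.452
Salad bar box $11.58: prepared food → 8% + 0% county = 8% → $0.9264
Pizza slice $3.79: prepared food → 8% + 0% county = 8% → $0.3032
Breakfast burrito $7.19: prepared food → 8% + 0% county = 8% → $0.5752
Sushi platter $22.47: prepared food → 8% + 0% county = 8% → $1.7976
Burrito bowl $8.29: prepared food → 8% + 0% county = 8% → $0.6632
Hot soup (large) $5.88: prepared food → 8% + 0% county = 8% → $0.4704
Yoga mat $34.14: sports equipment → 7.5% + 1.5% county = 9% → $3.0726
Deli sandwich $13.02: prepared food → 8% + 0% county = 8% → $1.0416
Unrounded tax sum = $13.12135 → $13.12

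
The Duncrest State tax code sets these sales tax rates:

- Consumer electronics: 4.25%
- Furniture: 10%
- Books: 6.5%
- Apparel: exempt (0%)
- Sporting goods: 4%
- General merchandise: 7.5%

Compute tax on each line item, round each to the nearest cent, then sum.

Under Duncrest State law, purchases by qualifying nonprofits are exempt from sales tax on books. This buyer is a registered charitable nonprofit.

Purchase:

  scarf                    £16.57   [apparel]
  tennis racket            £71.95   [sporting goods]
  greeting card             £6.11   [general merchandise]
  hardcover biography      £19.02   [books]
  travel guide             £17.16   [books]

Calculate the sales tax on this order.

Scarf £16.57: apparel → 0% → £0.00
Tennis racket £71.95: sporting goods → 4% → £2.88
Greeting card £6.11: general merchandise → 7.5% → £0.46
Hardcover biography £19.02: books, buyer-exempt → 0% → £0.00
Travel guide £17.16: books, buyer-exempt → 0% → £0.00
Total tax = £2.88 + £0.46 = £3.34

£3.34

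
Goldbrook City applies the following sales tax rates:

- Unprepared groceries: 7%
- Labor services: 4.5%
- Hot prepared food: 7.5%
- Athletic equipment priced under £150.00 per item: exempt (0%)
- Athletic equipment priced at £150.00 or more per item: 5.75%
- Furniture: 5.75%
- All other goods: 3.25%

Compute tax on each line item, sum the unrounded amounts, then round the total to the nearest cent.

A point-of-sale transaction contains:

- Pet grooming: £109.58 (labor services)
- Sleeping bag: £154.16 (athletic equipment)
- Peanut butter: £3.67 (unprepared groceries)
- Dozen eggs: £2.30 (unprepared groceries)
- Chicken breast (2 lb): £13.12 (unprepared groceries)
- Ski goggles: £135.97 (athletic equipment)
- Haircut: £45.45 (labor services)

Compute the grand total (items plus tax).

£481.43

Pet grooming £109.58: labor services → 4.5% → £4.9311
Sleeping bag £154.16: athletic equipment, £150.00 or more → 5.75% → £8.8642
Peanut butter £3.67: unprepared groceries → 7% → £0.2569
Dozen eggs £2.30: unprepared groceries → 7% → £0.161
Chicken breast (2 lb) £13.12: unprepared groceries → 7% → £0.9184
Ski goggles £135.97: athletic equipment, under £150.00 → 0% → £0.00
Haircut £45.45: labor services → 4.5% → £2.04525
Subtotal = £464.25; unrounded tax = £17.17685 → £17.18; total due = £481.43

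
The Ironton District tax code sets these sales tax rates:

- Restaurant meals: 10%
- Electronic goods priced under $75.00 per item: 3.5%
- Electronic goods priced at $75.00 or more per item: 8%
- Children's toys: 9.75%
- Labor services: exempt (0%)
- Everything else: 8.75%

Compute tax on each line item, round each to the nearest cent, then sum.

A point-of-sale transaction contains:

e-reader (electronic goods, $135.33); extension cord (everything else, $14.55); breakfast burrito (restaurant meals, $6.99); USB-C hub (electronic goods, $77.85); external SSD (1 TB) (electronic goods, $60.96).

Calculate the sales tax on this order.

E-reader $135.33: electronic goods, $75.00 or more → 8% → $10.83
Extension cord $14.55: everything else → 8.75% → $1.27
Breakfast burrito $6.99: restaurant meals → 10% → $0.70
USB-C hub $77.85: electronic goods, $75.00 or more → 8% → $6.23
External SSD (1 TB) $60.96: electronic goods, under $75.00 → 3.5% → $2.13
Total tax = $10.83 + $1.27 + $0.70 + $6.23 + $2.13 = $21.16

$21.16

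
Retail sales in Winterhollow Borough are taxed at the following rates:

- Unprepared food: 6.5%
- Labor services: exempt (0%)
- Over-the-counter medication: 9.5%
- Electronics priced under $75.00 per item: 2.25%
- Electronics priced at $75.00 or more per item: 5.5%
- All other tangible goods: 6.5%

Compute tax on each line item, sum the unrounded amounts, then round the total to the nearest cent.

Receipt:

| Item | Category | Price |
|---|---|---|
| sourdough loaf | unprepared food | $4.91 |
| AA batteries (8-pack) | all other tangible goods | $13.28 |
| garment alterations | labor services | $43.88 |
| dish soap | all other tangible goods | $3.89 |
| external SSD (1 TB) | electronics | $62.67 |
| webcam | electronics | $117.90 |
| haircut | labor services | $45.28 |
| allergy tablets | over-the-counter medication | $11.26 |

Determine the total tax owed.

$10.40

Sourdough loaf $4.91: unprepared food → 6.5% → $0.31915
AA batteries (8-pack) $13.28: all other tangible goods → 6.5% → $0.8632
Garment alterations $43.88: labor services → 0% → $0.00
Dish soap $3.89: all other tangible goods → 6.5% → $0.25285
External SSD (1 TB) $62.67: electronics, under $75.00 → 2.25% → $1.410075
Webcam $117.90: electronics, $75.00 or more → 5.5% → $6.4845
Haircut $45.28: labor services → 0% → $0.00
Allergy tablets $11.26: over-the-counter medication → 9.5% → $1.0697
Unrounded tax sum = $10.399475 → $10.40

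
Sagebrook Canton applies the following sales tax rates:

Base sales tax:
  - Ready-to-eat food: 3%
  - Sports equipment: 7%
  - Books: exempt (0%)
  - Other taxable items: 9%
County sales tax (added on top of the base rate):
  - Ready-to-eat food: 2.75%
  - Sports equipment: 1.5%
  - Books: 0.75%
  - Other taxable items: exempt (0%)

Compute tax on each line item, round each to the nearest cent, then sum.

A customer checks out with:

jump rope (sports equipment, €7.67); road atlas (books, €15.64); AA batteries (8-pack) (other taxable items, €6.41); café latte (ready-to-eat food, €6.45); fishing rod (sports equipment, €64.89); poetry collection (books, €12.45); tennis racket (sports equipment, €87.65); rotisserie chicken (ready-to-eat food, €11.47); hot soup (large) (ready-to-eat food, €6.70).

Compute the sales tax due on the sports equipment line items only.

€13.62

Jump rope €7.67: sports equipment → 7% + 1.5% county = 8.5% → €0.65
Fishing rod €64.89: sports equipment → 7% + 1.5% county = 8.5% → €5.52
Tennis racket €87.65: sports equipment → 7% + 1.5% county = 8.5% → €7.45
Tax on sports equipment = €0.65 + €5.52 + €7.45 = €13.62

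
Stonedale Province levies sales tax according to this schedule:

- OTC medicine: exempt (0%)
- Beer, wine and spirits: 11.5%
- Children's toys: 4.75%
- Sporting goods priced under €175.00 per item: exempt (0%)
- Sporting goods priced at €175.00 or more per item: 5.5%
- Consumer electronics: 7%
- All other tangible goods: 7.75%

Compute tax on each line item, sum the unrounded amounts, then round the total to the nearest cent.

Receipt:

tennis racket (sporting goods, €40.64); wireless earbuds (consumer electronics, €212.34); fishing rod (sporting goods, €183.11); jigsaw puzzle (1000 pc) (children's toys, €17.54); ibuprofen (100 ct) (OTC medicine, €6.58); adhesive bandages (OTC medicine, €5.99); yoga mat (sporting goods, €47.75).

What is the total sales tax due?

Tennis racket €40.64: sporting goods, under €175.00 → 0% → €0.00
Wireless earbuds €212.34: consumer electronics → 7% → €14.8638
Fishing rod €183.11: sporting goods, €175.00 or more → 5.5% → €10.07105
Jigsaw puzzle (1000 pc) €17.54: children's toys → 4.75% → €0.83315
Ibuprofen (100 ct) €6.58: OTC medicine → 0% → €0.00
Adhesive bandages €5.99: OTC medicine → 0% → €0.00
Yoga mat €47.75: sporting goods, under €175.00 → 0% → €0.00
Unrounded tax sum = €25.768 → €25.77

€25.77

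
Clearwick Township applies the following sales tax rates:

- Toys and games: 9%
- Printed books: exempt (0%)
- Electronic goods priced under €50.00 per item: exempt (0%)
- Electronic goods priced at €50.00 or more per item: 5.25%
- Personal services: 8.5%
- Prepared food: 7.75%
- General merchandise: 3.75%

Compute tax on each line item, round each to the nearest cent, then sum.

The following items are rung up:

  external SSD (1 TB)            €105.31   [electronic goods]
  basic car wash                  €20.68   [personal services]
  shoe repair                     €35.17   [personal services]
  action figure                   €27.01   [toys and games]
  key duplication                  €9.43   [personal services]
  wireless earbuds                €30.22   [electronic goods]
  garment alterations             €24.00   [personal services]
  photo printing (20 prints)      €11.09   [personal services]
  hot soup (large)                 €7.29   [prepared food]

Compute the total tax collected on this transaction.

€17.05

External SSD (1 TB) €105.31: electronic goods, €50.00 or more → 5.25% → €5.53
Basic car wash €20.68: personal services → 8.5% → €1.76
Shoe repair €35.17: personal services → 8.5% → €2.99
Action figure €27.01: toys and games → 9% → €2.43
Key duplication €9.43: personal services → 8.5% → €0.80
Wireless earbuds €30.22: electronic goods, under €50.00 → 0% → €0.00
Garment alterations €24.00: personal services → 8.5% → €2.04
Photo printing (20 prints) €11.09: personal services → 8.5% → €0.94
Hot soup (large) €7.29: prepared food → 7.75% → €0.56
Total tax = €5.53 + €1.76 + €2.99 + €2.43 + €0.80 + €2.04 + €0.94 + €0.56 = €17.05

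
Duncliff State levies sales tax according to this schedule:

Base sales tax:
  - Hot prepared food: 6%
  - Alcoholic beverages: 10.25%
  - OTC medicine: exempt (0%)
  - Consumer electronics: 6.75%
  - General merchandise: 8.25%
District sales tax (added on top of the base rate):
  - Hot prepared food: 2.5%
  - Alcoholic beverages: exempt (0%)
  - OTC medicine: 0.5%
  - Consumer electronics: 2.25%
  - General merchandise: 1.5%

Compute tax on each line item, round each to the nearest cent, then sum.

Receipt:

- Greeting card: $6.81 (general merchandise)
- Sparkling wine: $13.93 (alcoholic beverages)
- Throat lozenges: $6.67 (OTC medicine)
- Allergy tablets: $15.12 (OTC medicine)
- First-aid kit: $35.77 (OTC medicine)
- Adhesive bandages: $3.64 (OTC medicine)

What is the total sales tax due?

Greeting card $6.81: general merchandise → 8.25% + 1.5% district = 9.75% → $0.66
Sparkling wine $13.93: alcoholic beverages → 10.25% + 0% district = 10.25% → $1.43
Throat lozenges $6.67: OTC medicine → 0% + 0.5% district = 0.5% → $0.03
Allergy tablets $15.12: OTC medicine → 0% + 0.5% district = 0.5% → $0.08
First-aid kit $35.77: OTC medicine → 0% + 0.5% district = 0.5% → $0.18
Adhesive bandages $3.64: OTC medicine → 0% + 0.5% district = 0.5% → $0.02
Total tax = $0.66 + $1.43 + $0.03 + $0.08 + $0.18 + $0.02 = $2.40

$2.40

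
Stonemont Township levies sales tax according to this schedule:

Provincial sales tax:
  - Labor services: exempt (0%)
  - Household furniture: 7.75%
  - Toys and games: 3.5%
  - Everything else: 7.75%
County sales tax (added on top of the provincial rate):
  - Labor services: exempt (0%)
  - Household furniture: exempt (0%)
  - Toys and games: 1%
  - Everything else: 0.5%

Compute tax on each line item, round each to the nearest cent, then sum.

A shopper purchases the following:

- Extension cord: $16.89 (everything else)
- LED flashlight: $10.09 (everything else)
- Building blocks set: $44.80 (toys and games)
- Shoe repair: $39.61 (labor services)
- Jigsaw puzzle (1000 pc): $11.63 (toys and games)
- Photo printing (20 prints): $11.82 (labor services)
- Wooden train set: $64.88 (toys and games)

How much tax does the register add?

Extension cord $16.89: everything else → 7.75% + 0.5% county = 8.25% → $1.39
LED flashlight $10.09: everything else → 7.75% + 0.5% county = 8.25% → $0.83
Building blocks set $44.80: toys and games → 3.5% + 1% county = 4.5% → $2.02
Shoe repair $39.61: labor services → 0% + 0% county = 0% → $0.00
Jigsaw puzzle (1000 pc) $11.63: toys and games → 3.5% + 1% county = 4.5% → $0.52
Photo printing (20 prints) $11.82: labor services → 0% + 0% county = 0% → $0.00
Wooden train set $64.88: toys and games → 3.5% + 1% county = 4.5% → $2.92
Total tax = $1.39 + $0.83 + $2.02 + $0.52 + $2.92 = $7.68

$7.68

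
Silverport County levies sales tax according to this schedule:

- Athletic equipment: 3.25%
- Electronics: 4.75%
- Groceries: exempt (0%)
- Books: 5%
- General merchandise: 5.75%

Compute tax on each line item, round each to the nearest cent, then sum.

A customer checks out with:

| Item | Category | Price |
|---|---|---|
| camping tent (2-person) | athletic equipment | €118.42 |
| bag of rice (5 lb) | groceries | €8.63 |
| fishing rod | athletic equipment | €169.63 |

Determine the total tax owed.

Camping tent (2-person) €118.42: athletic equipment → 3.25% → €3.85
Bag of rice (5 lb) €8.63: groceries → 0% → €0.00
Fishing rod €169.63: athletic equipment → 3.25% → €5.51
Total tax = €3.85 + €5.51 = €9.36

€9.36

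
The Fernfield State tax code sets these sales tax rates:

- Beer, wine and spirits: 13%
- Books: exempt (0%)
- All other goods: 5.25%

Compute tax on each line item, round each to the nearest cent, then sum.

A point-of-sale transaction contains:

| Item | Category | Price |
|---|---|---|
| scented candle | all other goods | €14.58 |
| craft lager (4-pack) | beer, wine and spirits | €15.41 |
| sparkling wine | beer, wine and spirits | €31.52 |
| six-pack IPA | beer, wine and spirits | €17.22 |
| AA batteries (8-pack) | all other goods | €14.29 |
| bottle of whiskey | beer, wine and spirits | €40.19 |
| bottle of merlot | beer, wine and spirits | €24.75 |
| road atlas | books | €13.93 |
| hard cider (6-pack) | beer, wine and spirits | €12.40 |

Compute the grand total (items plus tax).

€204.20

Scented candle €14.58: all other goods → 5.25% → €0.77
Craft lager (4-pack) €15.41: beer, wine and spirits → 13% → €2.00
Sparkling wine €31.52: beer, wine and spirits → 13% → €4.10
Six-pack IPA €17.22: beer, wine and spirits → 13% → €2.24
AA batteries (8-pack) €14.29: all other goods → 5.25% → €0.75
Bottle of whiskey €40.19: beer, wine and spirits → 13% → €5.22
Bottle of merlot €24.75: beer, wine and spirits → 13% → €3.22
Road atlas €13.93: books → 0% → €0.00
Hard cider (6-pack) €12.40: beer, wine and spirits → 13% → €1.61
Subtotal = €184.29; tax = €19.91; total due = €204.20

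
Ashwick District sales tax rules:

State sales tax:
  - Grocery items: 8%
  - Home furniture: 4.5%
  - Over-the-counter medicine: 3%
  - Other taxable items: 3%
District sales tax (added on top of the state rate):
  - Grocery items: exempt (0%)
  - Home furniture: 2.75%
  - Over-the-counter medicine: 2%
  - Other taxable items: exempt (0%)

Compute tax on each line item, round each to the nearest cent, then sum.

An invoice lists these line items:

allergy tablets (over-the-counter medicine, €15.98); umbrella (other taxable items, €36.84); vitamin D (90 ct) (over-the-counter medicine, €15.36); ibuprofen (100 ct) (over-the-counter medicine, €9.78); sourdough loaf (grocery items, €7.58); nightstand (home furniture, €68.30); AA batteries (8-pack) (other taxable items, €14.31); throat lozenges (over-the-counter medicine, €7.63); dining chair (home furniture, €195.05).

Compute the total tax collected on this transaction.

Allergy tablets €15.98: over-the-counter medicine → 3% + 2% district = 5% → €0.80
Umbrella €36.84: other taxable items → 3% + 0% district = 3% → €1.11
Vitamin D (90 ct) €15.36: over-the-counter medicine → 3% + 2% district = 5% → €0.77
Ibuprofen (100 ct) €9.78: over-the-counter medicine → 3% + 2% district = 5% → €0.49
Sourdough loaf €7.58: grocery items → 8% + 0% district = 8% → €0.61
Nightstand €68.30: home furniture → 4.5% + 2.75% district = 7.25% → €4.95
AA batteries (8-pack) €14.31: other taxable items → 3% + 0% district = 3% → €0.43
Throat lozenges €7.63: over-the-counter medicine → 3% + 2% district = 5% → €0.38
Dining chair €195.05: home furniture → 4.5% + 2.75% district = 7.25% → €14.14
Total tax = €0.80 + €1.11 + €0.77 + €0.49 + €0.61 + €4.95 + €0.43 + €0.38 + €14.14 = €23.68

€23.68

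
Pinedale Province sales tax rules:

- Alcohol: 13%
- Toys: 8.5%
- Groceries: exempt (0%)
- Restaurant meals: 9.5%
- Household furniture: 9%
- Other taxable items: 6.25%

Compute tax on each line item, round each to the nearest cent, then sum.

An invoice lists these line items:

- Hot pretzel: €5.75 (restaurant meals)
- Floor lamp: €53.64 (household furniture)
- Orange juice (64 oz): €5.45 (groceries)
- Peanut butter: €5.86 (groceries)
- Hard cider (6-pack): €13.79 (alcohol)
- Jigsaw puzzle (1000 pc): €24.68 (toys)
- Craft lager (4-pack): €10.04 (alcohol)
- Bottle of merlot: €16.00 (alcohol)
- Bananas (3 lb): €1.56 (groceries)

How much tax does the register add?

€12.66

Hot pretzel €5.75: restaurant meals → 9.5% → €0.55
Floor lamp €53.64: household furniture → 9% → €4.83
Orange juice (64 oz) €5.45: groceries → 0% → €0.00
Peanut butter €5.86: groceries → 0% → €0.00
Hard cider (6-pack) €13.79: alcohol → 13% → €1.79
Jigsaw puzzle (1000 pc) €24.68: toys → 8.5% → €2.10
Craft lager (4-pack) €10.04: alcohol → 13% → €1.31
Bottle of merlot €16.00: alcohol → 13% → €2.08
Bananas (3 lb) €1.56: groceries → 0% → €0.00
Total tax = €0.55 + €4.83 + €1.79 + €2.10 + €1.31 + €2.08 = €12.66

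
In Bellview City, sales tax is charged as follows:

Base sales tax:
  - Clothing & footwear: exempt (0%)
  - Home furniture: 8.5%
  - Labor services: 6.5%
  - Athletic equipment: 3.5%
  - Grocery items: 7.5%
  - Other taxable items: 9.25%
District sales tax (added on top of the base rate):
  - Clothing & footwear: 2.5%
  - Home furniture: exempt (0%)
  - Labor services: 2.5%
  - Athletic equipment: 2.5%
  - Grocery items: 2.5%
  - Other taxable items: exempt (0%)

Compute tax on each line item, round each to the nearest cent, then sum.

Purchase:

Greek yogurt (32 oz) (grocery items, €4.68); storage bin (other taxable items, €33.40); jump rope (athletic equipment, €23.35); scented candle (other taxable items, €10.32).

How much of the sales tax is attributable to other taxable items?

€4.04

Storage bin €33.40: other taxable items → 9.25% + 0% district = 9.25% → €3.09
Scented candle €10.32: other taxable items → 9.25% + 0% district = 9.25% → €0.95
Tax on other taxable items = €3.09 + €0.95 = €4.04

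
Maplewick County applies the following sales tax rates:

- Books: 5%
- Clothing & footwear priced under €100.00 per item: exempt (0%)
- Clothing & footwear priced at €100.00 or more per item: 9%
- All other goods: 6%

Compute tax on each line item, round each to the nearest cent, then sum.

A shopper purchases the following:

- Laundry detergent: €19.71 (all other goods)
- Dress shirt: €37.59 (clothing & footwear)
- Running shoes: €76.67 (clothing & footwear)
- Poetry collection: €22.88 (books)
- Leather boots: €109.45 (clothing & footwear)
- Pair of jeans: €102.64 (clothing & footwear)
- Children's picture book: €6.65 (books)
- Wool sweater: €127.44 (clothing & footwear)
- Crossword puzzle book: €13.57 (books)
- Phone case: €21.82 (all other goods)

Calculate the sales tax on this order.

€35.20

Laundry detergent €19.71: all other goods → 6% → €1.18
Dress shirt €37.59: clothing & footwear, under €100.00 → 0% → €0.00
Running shoes €76.67: clothing & footwear, under €100.00 → 0% → €0.00
Poetry collection €22.88: books → 5% → €1.14
Leather boots €109.45: clothing & footwear, €100.00 or more → 9% → €9.85
Pair of jeans €102.64: clothing & footwear, €100.00 or more → 9% → €9.24
Children's picture book €6.65: books → 5% → €0.33
Wool sweater €127.44: clothing & footwear, €100.00 or more → 9% → €11.47
Crossword puzzle book €13.57: books → 5% → €0.68
Phone case €21.82: all other goods → 6% → €1.31
Total tax = €1.18 + €1.14 + €9.85 + €9.24 + €0.33 + €11.47 + €0.68 + €1.31 = €35.20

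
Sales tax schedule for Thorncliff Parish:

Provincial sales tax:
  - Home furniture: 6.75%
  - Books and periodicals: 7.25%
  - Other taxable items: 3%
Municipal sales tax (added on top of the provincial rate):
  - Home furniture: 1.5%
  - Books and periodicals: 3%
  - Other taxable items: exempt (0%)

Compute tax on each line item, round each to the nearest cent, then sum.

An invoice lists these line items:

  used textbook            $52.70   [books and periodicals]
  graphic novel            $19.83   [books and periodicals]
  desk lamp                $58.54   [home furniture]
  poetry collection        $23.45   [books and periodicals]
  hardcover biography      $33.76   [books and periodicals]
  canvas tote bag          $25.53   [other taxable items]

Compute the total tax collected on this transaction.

$18.89

Used textbook $52.70: books and periodicals → 7.25% + 3% municipal = 10.25% → $5.40
Graphic novel $19.83: books and periodicals → 7.25% + 3% municipal = 10.25% → $2.03
Desk lamp $58.54: home furniture → 6.75% + 1.5% municipal = 8.25% → $4.83
Poetry collection $23.45: books and periodicals → 7.25% + 3% municipal = 10.25% → $2.40
Hardcover biography $33.76: books and periodicals → 7.25% + 3% municipal = 10.25% → $3.46
Canvas tote bag $25.53: other taxable items → 3% + 0% municipal = 3% → $0.77
Total tax = $5.40 + $2.03 + $4.83 + $2.40 + $3.46 + $0.77 = $18.89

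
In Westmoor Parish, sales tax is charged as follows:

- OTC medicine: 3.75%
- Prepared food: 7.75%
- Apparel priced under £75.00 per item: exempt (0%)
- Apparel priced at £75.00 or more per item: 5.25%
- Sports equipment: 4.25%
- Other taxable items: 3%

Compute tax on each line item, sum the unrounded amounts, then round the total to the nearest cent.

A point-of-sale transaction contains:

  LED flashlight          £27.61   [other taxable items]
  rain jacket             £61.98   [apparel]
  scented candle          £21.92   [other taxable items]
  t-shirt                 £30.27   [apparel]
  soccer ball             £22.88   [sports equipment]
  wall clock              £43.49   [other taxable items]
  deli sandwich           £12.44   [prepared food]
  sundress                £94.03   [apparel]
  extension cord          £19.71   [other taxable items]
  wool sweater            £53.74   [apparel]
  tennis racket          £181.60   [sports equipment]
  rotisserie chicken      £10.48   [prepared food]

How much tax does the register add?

LED flashlight £27.61: other taxable items → 3% → £0.8283
Rain jacket £61.98: apparel, under £75.00 → 0% → £0.00
Scented candle £21.92: other taxable items → 3% → £0.6576
T-shirt £30.27: apparel, under £75.00 → 0% → £0.00
Soccer ball £22.88: sports equipment → 4.25% → £0.9724
Wall clock £43.49: other taxable items → 3% → £1.3047
Deli sandwich £12.44: prepared food → 7.75% → £0.9641
Sundress £94.03: apparel, £75.00 or more → 5.25% → £4.936575
Extension cord £19.71: other taxable items → 3% → £0.5913
Wool sweater £53.74: apparel, under £75.00 → 0% → £0.00
Tennis racket £181.60: sports equipment → 4.25% → £7.718
Rotisserie chicken £10.48: prepared food → 7.75% → £0.8122
Unrounded tax sum = £18.785175 → £18.79

£18.79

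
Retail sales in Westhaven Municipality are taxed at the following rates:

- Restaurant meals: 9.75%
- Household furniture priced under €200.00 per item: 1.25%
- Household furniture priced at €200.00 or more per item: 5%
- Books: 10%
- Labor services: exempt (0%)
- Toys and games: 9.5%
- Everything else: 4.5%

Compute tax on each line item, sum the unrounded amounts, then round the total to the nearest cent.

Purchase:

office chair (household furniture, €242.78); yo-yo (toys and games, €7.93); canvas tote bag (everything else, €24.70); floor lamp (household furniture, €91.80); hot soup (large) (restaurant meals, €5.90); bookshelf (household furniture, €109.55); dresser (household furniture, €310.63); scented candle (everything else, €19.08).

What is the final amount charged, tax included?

Office chair €242.78: household furniture, €200.00 or more → 5% → €12.139
Yo-yo €7.93: toys and games → 9.5% → €0.75335
Canvas tote bag €24.70: everything else → 4.5% → €1.1115
Floor lamp €91.80: household furniture, under €200.00 → 1.25% → €1.1475
Hot soup (large) €5.90: restaurant meals → 9.75% → €0.57525
Bookshelf €109.55: household furniture, under €200.00 → 1.25% → €1.369375
Dresser €310.63: household furniture, €200.00 or more → 5% → €15.5315
Scented candle €19.08: everything else → 4.5% → €0.8586
Subtotal = €812.37; unrounded tax = €33.486075 → €33.49; total due = €845.86

€845.86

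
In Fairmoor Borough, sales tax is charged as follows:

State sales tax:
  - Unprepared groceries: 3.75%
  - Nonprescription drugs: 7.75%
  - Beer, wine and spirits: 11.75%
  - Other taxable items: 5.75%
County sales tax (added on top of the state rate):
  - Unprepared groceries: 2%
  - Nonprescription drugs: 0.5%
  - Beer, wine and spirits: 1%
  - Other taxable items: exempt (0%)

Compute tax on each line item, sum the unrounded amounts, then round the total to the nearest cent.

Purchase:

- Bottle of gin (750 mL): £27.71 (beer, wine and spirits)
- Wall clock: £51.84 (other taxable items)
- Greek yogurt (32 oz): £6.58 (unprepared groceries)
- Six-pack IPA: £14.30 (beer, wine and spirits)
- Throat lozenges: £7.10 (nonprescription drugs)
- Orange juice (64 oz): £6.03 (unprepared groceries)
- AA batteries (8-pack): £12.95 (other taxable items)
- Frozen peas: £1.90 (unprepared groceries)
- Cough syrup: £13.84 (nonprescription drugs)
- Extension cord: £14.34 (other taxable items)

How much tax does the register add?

£12.47

Bottle of gin (750 mL) £27.71: beer, wine and spirits → 11.75% + 1% county = 12.75% → £3.533025
Wall clock £51.84: other taxable items → 5.75% + 0% county = 5.75% → £2.9808
Greek yogurt (32 oz) £6.58: unprepared groceries → 3.75% + 2% county = 5.75% → £0.37835
Six-pack IPA £14.30: beer, wine and spirits → 11.75% + 1% county = 12.75% → £1.82325
Throat lozenges £7.10: nonprescription drugs → 7.75% + 0.5% county = 8.25% → £0.58575
Orange juice (64 oz) £6.03: unprepared groceries → 3.75% + 2% county = 5.75% → £0.346725
AA batteries (8-pack) £12.95: other taxable items → 5.75% + 0% county = 5.75% → £0.744625
Frozen peas £1.90: unprepared groceries → 3.75% + 2% county = 5.75% → £0.10925
Cough syrup £13.84: nonprescription drugs → 7.75% + 0.5% county = 8.25% → £1.1418
Extension cord £14.34: other taxable items → 5.75% + 0% county = 5.75% → £0.82455
Unrounded tax sum = £12.468125 → £12.47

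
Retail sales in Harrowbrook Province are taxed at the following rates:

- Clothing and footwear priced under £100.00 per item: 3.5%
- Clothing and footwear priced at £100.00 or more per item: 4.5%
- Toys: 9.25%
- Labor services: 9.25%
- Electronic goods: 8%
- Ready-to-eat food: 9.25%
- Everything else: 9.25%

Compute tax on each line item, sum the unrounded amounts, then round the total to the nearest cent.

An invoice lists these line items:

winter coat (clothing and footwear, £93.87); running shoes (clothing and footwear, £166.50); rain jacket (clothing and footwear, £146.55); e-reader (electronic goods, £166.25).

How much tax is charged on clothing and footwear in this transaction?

Winter coat £93.87: clothing and footwear, under £100.00 → 3.5% → £3.28545
Running shoes £166.50: clothing and footwear, £100.00 or more → 4.5% → £7.4925
Rain jacket £146.55: clothing and footwear, £100.00 or more → 4.5% → £6.59475
Tax on clothing and footwear: unrounded sum = £17.3727 → £17.37

£17.37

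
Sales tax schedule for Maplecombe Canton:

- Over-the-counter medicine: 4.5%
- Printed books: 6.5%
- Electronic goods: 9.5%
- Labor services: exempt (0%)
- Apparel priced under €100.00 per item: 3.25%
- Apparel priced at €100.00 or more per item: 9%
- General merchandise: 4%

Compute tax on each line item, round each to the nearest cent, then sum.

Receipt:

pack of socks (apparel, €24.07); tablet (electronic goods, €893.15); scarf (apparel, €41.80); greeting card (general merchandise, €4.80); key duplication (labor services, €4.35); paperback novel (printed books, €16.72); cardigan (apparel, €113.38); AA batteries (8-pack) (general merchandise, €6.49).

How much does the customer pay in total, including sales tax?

Pack of socks €24.07: apparel, under €100.00 → 3.25% → €0.78
Tablet €893.15: electronic goods → 9.5% → €84.85
Scarf €41.80: apparel, under €100.00 → 3.25% → €1.36
Greeting card €4.80: general merchandise → 4% → €0.19
Key duplication €4.35: labor services → 0% → €0.00
Paperback novel €16.72: printed books → 6.5% → €1.09
Cardigan €113.38: apparel, €100.00 or more → 9% → €10.20
AA batteries (8-pack) €6.49: general merchandise → 4% → €0.26
Subtotal = €1104.76; tax = €98.73; total due = €1203.49

€1203.49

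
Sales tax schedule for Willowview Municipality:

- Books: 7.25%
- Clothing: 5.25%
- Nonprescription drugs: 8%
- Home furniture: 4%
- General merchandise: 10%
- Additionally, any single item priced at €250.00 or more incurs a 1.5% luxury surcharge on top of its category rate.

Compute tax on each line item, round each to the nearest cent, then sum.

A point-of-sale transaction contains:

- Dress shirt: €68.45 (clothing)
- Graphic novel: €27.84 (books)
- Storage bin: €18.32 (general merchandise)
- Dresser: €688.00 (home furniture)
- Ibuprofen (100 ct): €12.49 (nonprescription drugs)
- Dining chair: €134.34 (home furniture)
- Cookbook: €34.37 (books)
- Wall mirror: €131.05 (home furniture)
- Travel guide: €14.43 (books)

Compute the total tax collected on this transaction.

Dress shirt €68.45: clothing → 5.25% → €3.59
Graphic novel €27.84: books → 7.25% → €2.02
Storage bin €18.32: general merchandise → 10% → €1.83
Dresser €688.00: home furniture → 4% + 1.5% surcharge = 5.5% → €37.84
Ibuprofen (100 ct) €12.49: nonprescription drugs → 8% → €1.00
Dining chair €134.34: home furniture → 4% → €5.37
Cookbook €34.37: books → 7.25% → €2.49
Wall mirror €131.05: home furniture → 4% → €5.24
Travel guide €14.43: books → 7.25% → €1.05
Total tax = €3.59 + €2.02 + €1.83 + €37.84 + €1.00 + €5.37 + €2.49 + €5.24 + €1.05 = €60.43

€60.43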